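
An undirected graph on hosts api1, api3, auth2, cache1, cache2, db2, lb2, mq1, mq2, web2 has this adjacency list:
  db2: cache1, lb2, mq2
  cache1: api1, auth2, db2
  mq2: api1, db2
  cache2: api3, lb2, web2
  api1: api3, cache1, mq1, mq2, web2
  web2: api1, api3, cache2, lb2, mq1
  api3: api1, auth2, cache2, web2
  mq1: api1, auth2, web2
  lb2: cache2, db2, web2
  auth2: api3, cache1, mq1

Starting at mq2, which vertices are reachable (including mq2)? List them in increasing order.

Start at mq2.
Its neighbours: api1, db2.
Then their neighbours: api3, cache1, lb2, mq1, web2.
Then next layer: auth2, cache2.
Every vertex is now reached.

api1, api3, auth2, cache1, cache2, db2, lb2, mq1, mq2, web2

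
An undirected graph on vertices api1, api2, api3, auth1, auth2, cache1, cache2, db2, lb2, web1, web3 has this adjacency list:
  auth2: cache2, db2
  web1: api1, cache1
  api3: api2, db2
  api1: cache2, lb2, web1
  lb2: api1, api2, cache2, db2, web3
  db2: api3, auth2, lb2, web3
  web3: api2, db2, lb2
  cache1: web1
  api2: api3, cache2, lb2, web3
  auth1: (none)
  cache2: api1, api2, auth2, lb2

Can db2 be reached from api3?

Yes

Explore from api3.
Distance 1: reach api2, db2.
Found db2.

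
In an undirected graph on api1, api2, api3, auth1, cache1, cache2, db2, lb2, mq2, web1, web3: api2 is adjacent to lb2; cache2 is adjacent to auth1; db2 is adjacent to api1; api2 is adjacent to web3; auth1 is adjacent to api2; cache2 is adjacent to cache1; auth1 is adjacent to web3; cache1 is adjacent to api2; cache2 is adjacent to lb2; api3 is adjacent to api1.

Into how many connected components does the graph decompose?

From api1: component {api1, api3, db2}.
From api2: component {api2, auth1, cache1, cache2, lb2, web3}.
From mq2: component {mq2}.
From web1: component {web1}.
That's 4 components.

4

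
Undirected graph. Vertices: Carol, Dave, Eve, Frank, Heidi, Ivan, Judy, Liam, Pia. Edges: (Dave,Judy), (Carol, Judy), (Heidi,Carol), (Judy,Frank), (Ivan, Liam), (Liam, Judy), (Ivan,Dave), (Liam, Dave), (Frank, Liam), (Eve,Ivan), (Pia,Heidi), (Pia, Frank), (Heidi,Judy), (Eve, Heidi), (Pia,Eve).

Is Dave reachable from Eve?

Yes

Explore from Eve.
Distance 1: reach Heidi, Ivan, Pia.
Distance 2: reach Carol, Dave, Frank, Judy, Liam.
Found Dave.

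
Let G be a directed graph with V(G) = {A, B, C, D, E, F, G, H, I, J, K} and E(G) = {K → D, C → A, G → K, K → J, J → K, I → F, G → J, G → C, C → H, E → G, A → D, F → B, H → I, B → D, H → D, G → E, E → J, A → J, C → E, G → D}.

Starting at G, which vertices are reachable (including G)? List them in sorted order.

Start at G.
Its neighbours: C, D, E, J, K.
Then their neighbours: A, H.
Then next layer: I.
Then next layer: F.
Then next layer: B.
Every vertex is now reached.

A, B, C, D, E, F, G, H, I, J, K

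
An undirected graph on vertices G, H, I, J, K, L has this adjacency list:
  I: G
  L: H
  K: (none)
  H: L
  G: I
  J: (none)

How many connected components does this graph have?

4

From G: component {G, I}.
From H: component {H, L}.
From J: component {J}.
From K: component {K}.
That's 4 components.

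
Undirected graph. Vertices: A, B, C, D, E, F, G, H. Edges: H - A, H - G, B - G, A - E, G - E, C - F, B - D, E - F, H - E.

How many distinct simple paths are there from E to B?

E–A–H–G–B
E–G–B
E–H–G–B

3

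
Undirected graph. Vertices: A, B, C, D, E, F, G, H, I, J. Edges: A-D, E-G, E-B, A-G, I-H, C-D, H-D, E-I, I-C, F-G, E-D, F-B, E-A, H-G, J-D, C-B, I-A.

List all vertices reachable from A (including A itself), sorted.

Start at A.
Its neighbours: D, E, G, I.
Then their neighbours: B, C, F, H, J.
Every vertex is now reached.

A, B, C, D, E, F, G, H, I, J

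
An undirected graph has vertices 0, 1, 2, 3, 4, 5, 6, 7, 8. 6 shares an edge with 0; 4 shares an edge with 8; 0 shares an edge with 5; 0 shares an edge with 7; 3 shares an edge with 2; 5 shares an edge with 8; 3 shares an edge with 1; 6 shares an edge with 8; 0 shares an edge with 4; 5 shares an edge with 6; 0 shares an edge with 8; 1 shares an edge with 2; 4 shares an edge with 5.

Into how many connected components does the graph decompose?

2

From 0: component {0, 4, 5, 6, 7, 8}.
From 1: component {1, 2, 3}.
That's 2 components.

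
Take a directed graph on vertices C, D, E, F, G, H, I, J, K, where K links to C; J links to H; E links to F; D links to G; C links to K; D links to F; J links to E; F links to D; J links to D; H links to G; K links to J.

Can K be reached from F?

Explore from F.
Distance 1: reach D.
Distance 2: reach G.
The search from F is exhausted; no directed path reaches K.

No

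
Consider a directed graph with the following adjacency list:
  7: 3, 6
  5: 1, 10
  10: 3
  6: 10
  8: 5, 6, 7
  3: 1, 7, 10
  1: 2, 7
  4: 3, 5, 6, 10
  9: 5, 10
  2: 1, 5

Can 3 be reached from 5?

Yes

Explore from 5.
Distance 1: reach 1, 10.
Distance 2: reach 2, 3, 7.
Found 3.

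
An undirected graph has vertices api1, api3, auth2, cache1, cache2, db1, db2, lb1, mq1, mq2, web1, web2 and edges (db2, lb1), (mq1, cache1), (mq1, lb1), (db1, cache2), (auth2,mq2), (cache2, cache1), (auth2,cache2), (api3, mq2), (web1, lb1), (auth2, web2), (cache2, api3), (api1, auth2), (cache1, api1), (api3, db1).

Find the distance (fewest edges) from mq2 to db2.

Distance 0: mq2.
Distance 1: api3, auth2.
Distance 2: api1, cache2, db1, web2.
Distance 3: cache1.
Distance 4: mq1.
Distance 5: lb1.
Distance 6: db2, web1 — contains db2.

6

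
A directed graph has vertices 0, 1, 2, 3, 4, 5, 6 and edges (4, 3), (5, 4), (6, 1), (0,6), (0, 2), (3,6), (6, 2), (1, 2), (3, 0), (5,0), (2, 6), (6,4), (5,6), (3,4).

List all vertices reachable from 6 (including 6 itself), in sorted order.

Start at 6.
Its neighbours: 1, 2, 4.
Then their neighbours: 3.
Then next layer: 0.
Nothing further is reachable.

0, 1, 2, 3, 4, 6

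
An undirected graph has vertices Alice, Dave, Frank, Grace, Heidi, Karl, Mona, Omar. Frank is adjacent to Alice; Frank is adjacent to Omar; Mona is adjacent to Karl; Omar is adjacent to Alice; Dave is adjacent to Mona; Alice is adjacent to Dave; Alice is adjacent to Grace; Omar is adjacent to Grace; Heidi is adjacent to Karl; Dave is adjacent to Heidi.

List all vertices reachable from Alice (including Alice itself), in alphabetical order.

Alice, Dave, Frank, Grace, Heidi, Karl, Mona, Omar

Start at Alice.
Its neighbours: Dave, Frank, Grace, Omar.
Then their neighbours: Heidi, Mona.
Then next layer: Karl.
Every vertex is now reached.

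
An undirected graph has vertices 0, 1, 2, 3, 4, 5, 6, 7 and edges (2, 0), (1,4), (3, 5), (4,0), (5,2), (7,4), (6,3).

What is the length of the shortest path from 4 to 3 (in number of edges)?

4

Distance 0: 4.
Distance 1: 0, 1, 7.
Distance 2: 2.
Distance 3: 5.
Distance 4: 3 — contains 3.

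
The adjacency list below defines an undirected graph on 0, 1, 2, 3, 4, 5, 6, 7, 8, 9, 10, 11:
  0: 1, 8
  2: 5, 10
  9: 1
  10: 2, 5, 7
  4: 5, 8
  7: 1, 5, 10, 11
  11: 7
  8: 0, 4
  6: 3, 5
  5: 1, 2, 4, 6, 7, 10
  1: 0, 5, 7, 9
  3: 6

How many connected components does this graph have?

1

From 0: component {0, 1, 2, 3, 4, 5, 6, 7, 8, 9, 10, 11}.
That's 1 component.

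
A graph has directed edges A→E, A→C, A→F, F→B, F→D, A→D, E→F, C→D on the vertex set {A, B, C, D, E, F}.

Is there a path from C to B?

No

Explore from C.
Distance 1: reach D.
The search from C is exhausted; no directed path reaches B.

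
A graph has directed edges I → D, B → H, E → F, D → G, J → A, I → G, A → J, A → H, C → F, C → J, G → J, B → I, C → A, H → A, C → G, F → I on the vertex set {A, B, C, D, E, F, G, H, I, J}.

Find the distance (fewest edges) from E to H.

Distance 0: E.
Distance 1: F.
Distance 2: I.
Distance 3: D, G.
Distance 4: J.
Distance 5: A.
Distance 6: H — contains H.

6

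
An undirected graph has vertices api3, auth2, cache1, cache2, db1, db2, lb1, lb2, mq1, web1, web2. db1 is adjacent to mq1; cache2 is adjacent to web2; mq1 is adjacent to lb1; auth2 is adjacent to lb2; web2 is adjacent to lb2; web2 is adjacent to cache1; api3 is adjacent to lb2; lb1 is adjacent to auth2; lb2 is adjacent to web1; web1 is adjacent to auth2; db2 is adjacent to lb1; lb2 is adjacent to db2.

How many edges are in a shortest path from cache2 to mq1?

Distance 0: cache2.
Distance 1: web2.
Distance 2: cache1, lb2.
Distance 3: api3, auth2, db2, web1.
Distance 4: lb1.
Distance 5: mq1 — contains mq1.

5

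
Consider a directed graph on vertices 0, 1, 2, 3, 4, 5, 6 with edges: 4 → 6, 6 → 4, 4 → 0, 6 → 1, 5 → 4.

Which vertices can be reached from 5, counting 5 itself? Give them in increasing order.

0, 1, 4, 5, 6

Start at 5.
Its neighbours: 4.
Then their neighbours: 0, 6.
Then next layer: 1.
Nothing further is reachable.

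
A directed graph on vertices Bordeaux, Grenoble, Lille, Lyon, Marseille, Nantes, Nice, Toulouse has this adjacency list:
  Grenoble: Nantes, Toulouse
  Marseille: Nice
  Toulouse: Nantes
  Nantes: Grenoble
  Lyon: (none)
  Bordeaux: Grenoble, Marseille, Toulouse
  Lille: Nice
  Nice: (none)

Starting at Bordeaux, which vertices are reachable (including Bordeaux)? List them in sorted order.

Start at Bordeaux.
Its neighbours: Grenoble, Marseille, Toulouse.
Then their neighbours: Nantes, Nice.
Nothing further is reachable.

Bordeaux, Grenoble, Marseille, Nantes, Nice, Toulouse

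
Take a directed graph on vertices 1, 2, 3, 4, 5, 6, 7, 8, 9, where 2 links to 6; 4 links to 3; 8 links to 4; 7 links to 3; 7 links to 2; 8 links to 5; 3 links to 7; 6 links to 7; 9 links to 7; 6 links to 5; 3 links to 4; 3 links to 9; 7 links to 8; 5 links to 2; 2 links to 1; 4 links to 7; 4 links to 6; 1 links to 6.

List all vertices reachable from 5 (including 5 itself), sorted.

Start at 5.
Its neighbours: 2.
Then their neighbours: 1, 6.
Then next layer: 7.
Then next layer: 3, 8.
Then next layer: 4, 9.
Every vertex is now reached.

1, 2, 3, 4, 5, 6, 7, 8, 9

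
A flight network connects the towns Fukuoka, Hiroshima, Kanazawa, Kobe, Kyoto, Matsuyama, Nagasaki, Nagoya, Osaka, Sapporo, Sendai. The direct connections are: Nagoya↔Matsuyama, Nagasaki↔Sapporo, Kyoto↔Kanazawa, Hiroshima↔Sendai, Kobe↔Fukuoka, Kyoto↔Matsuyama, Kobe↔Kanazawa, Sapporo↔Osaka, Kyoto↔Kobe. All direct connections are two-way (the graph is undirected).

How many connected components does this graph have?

From Fukuoka: component {Fukuoka, Kanazawa, Kobe, Kyoto, Matsuyama, Nagoya}.
From Hiroshima: component {Hiroshima, Sendai}.
From Nagasaki: component {Nagasaki, Osaka, Sapporo}.
That's 3 components.

3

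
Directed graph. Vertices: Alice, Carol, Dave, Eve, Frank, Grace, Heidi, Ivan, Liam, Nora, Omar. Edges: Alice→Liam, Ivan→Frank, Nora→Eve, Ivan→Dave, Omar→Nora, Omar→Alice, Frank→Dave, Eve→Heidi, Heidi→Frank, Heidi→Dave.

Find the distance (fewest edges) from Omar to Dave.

4

Distance 0: Omar.
Distance 1: Alice, Nora.
Distance 2: Eve, Liam.
Distance 3: Heidi.
Distance 4: Dave, Frank — contains Dave.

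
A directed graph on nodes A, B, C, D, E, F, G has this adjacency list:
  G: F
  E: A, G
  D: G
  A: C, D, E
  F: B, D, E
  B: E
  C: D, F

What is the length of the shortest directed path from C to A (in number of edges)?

3

Distance 0: C.
Distance 1: D, F.
Distance 2: B, E, G.
Distance 3: A — contains A.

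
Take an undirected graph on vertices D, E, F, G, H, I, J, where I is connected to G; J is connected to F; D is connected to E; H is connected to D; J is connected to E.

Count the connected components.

2

From D: component {D, E, F, H, J}.
From G: component {G, I}.
That's 2 components.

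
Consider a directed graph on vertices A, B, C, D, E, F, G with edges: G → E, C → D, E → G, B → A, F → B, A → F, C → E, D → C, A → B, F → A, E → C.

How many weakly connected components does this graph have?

From A: component {A, B, F}.
From C: component {C, D, E, G}.
That's 2 components.

2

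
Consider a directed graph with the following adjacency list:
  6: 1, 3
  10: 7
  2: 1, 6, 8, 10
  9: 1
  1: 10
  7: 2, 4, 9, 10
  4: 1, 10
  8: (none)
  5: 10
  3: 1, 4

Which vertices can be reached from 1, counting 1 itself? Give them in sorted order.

Start at 1.
Its neighbours: 10.
Then their neighbours: 7.
Then next layer: 2, 4, 9.
Then next layer: 6, 8.
Then next layer: 3.
Nothing further is reachable.

1, 2, 3, 4, 6, 7, 8, 9, 10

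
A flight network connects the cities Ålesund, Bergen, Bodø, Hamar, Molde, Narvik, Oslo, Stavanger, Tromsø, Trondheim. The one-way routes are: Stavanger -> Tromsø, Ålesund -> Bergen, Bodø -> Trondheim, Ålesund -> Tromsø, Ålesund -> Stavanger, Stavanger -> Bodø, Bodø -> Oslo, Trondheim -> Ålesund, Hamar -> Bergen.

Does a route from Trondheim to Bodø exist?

Yes

Explore from Trondheim.
Distance 1: reach Ålesund.
Distance 2: reach Bergen, Stavanger, Tromsø.
Distance 3: reach Bodø.
Found Bodø.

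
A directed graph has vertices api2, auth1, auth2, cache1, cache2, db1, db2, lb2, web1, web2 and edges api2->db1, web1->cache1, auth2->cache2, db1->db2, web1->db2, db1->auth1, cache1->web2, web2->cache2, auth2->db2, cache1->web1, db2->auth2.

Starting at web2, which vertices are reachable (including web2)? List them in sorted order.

Start at web2.
Its neighbours: cache2.
Nothing further is reachable.

cache2, web2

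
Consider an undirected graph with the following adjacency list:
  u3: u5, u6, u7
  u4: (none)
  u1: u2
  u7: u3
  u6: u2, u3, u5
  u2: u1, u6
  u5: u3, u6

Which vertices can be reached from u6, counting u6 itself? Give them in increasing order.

u1, u2, u3, u5, u6, u7

Start at u6.
Its neighbours: u2, u3, u5.
Then their neighbours: u1, u7.
Nothing further is reachable.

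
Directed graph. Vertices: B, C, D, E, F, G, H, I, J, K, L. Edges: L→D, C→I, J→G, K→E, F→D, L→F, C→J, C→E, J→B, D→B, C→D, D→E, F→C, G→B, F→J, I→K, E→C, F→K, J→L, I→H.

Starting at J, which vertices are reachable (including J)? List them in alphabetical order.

Start at J.
Its neighbours: B, G, L.
Then their neighbours: D, F.
Then next layer: C, E, K.
Then next layer: I.
Then next layer: H.
Every vertex is now reached.

B, C, D, E, F, G, H, I, J, K, L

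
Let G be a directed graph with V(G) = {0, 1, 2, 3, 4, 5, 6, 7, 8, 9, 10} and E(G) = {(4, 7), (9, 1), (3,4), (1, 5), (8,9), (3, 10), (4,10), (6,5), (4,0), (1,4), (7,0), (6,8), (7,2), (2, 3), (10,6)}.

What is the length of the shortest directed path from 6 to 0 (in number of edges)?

Distance 0: 6.
Distance 1: 5, 8.
Distance 2: 9.
Distance 3: 1.
Distance 4: 4.
Distance 5: 0, 7, 10 — contains 0.

5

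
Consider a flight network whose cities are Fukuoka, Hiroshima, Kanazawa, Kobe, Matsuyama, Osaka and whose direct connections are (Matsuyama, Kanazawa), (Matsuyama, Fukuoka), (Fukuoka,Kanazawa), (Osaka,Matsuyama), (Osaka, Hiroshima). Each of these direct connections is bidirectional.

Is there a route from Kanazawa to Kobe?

No

Explore from Kanazawa.
Distance 1: reach Fukuoka, Matsuyama.
Distance 2: reach Osaka.
Distance 3: reach Hiroshima.
The search is exhausted without reaching Kobe; it lies in a different component.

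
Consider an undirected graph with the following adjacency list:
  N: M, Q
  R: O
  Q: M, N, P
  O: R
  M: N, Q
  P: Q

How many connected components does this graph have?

From M: component {M, N, P, Q}.
From O: component {O, R}.
That's 2 components.

2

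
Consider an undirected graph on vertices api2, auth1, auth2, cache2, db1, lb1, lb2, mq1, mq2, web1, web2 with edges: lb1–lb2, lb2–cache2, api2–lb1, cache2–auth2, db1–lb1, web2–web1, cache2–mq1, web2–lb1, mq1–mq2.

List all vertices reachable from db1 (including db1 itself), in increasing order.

Start at db1.
Its neighbours: lb1.
Then their neighbours: api2, lb2, web2.
Then next layer: cache2, web1.
Then next layer: auth2, mq1.
Then next layer: mq2.
Nothing further is reachable.

api2, auth2, cache2, db1, lb1, lb2, mq1, mq2, web1, web2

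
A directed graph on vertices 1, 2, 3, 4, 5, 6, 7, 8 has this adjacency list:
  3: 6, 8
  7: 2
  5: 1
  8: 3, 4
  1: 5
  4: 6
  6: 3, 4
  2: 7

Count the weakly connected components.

3

From 1: component {1, 5}.
From 2: component {2, 7}.
From 3: component {3, 4, 6, 8}.
That's 3 components.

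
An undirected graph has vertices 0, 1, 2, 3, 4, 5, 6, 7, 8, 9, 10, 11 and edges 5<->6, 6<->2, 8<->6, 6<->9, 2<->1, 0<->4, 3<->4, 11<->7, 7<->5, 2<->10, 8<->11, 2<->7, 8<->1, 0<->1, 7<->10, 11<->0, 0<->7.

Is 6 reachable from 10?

Yes

Explore from 10.
Distance 1: reach 2, 7.
Distance 2: reach 0, 1, 5, 6, 11.
Found 6.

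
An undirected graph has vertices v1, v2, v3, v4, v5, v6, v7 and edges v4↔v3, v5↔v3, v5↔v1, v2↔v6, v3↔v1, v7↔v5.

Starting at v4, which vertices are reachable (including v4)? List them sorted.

v1, v3, v4, v5, v7

Start at v4.
Its neighbours: v3.
Then their neighbours: v1, v5.
Then next layer: v7.
Nothing further is reachable.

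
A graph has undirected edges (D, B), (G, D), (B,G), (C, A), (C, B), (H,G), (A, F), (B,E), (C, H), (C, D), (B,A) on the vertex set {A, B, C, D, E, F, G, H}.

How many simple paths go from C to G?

7

C–A–B–D–G
C–A–B–G
C–B–D–G
C–B–G
C–D–B–G
C–D–G
C–H–G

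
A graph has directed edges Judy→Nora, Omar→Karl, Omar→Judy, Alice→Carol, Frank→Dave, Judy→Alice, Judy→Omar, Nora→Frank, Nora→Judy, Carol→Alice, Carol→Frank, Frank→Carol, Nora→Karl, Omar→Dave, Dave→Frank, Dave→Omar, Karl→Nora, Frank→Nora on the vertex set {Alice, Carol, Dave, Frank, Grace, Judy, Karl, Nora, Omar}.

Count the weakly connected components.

2

From Alice: component {Alice, Carol, Dave, Frank, Judy, Karl, Nora, Omar}.
From Grace: component {Grace}.
That's 2 components.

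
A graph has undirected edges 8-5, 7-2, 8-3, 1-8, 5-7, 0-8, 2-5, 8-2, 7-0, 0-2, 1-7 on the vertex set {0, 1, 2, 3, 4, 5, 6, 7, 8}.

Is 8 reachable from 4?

No

4 has no edges, so nothing is reachable from it.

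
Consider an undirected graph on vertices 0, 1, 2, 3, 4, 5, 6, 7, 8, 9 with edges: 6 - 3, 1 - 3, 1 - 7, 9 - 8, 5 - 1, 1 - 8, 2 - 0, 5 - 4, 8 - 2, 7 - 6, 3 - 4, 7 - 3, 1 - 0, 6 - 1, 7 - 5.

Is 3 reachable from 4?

Yes

Explore from 4.
Distance 1: reach 3, 5.
Found 3.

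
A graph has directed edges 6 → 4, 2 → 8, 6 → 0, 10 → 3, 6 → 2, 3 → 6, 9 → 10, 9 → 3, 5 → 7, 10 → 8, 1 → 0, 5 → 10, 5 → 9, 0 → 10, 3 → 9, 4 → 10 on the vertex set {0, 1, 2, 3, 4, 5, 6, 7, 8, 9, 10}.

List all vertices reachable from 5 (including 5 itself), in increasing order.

Start at 5.
Its neighbours: 7, 9, 10.
Then their neighbours: 3, 8.
Then next layer: 6.
Then next layer: 0, 2, 4.
Nothing further is reachable.

0, 2, 3, 4, 5, 6, 7, 8, 9, 10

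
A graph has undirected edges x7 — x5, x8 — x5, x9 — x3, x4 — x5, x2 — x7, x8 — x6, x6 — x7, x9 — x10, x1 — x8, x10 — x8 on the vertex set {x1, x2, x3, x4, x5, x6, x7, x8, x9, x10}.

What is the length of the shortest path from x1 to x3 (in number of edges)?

4

Distance 0: x1.
Distance 1: x8.
Distance 2: x5, x6, x10.
Distance 3: x4, x7, x9.
Distance 4: x2, x3 — contains x3.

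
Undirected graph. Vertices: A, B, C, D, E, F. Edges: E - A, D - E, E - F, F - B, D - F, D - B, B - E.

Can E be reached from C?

No

C has no edges, so nothing is reachable from it.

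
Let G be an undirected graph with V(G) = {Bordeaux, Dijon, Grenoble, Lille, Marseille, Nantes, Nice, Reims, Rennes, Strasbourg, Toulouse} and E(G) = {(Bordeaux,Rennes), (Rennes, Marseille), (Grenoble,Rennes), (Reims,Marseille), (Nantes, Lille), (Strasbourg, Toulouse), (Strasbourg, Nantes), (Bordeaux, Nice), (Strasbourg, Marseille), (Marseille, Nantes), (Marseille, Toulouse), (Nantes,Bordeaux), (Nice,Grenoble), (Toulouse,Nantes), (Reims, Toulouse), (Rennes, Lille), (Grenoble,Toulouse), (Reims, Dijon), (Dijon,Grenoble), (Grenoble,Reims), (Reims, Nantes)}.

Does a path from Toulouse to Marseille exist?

Yes

Explore from Toulouse.
Distance 1: reach Grenoble, Marseille, Nantes, Reims, Strasbourg.
Found Marseille.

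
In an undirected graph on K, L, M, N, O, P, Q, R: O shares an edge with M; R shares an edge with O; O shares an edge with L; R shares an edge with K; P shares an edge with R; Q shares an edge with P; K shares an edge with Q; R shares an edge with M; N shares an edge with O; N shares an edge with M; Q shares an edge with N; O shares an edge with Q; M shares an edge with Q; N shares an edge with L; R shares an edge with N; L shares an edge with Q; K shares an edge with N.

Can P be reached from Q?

Yes

Explore from Q.
Distance 1: reach K, L, M, N, O, P.
Found P.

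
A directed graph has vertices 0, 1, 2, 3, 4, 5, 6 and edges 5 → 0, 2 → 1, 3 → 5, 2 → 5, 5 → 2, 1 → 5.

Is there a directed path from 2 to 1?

Explore from 2.
Distance 1: reach 1, 5.
Found 1.

Yes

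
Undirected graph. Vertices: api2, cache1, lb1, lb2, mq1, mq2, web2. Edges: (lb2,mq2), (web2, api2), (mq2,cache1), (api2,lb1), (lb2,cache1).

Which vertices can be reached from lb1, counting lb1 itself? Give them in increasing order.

api2, lb1, web2

Start at lb1.
Its neighbours: api2.
Then their neighbours: web2.
Nothing further is reachable.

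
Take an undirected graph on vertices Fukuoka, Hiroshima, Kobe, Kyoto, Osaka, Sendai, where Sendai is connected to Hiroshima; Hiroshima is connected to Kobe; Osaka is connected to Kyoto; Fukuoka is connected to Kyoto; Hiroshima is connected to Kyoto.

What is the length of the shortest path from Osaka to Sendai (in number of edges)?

3

Distance 0: Osaka.
Distance 1: Kyoto.
Distance 2: Fukuoka, Hiroshima.
Distance 3: Kobe, Sendai — contains Sendai.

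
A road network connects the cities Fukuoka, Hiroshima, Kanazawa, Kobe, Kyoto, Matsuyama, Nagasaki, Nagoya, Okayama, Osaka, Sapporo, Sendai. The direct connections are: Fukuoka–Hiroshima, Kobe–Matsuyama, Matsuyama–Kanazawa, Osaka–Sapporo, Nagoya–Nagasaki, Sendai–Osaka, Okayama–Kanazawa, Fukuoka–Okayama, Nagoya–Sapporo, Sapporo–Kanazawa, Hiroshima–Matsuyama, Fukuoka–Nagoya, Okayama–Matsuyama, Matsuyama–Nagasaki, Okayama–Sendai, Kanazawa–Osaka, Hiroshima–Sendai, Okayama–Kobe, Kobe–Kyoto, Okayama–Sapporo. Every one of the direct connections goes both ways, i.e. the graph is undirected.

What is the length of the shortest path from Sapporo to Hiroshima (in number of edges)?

3

Distance 0: Sapporo.
Distance 1: Kanazawa, Nagoya, Okayama, Osaka.
Distance 2: Fukuoka, Kobe, Matsuyama, Nagasaki, Sendai.
Distance 3: Hiroshima, Kyoto — contains Hiroshima.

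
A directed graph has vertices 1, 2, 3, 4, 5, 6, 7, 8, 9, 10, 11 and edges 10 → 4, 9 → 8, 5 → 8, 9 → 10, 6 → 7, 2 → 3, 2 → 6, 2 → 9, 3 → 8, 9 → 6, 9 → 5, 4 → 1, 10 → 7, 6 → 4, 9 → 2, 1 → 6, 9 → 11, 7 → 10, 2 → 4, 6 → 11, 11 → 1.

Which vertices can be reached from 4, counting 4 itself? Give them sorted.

Start at 4.
Its neighbours: 1.
Then their neighbours: 6.
Then next layer: 7, 11.
Then next layer: 10.
Nothing further is reachable.

1, 4, 6, 7, 10, 11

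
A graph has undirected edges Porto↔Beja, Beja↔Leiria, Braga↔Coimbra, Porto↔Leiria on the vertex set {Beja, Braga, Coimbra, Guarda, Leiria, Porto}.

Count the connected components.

3

From Beja: component {Beja, Leiria, Porto}.
From Braga: component {Braga, Coimbra}.
From Guarda: component {Guarda}.
That's 3 components.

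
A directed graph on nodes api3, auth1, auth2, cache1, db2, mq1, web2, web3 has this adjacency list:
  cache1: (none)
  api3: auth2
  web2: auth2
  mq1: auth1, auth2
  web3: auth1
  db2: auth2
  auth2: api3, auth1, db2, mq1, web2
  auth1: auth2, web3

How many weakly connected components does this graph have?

From api3: component {api3, auth1, auth2, db2, mq1, web2, web3}.
From cache1: component {cache1}.
That's 2 components.

2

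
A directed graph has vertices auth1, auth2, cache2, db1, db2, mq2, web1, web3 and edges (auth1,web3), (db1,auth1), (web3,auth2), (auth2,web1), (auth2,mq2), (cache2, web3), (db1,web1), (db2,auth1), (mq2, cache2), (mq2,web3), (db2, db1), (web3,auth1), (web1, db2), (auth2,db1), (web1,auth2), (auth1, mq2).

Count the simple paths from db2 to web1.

db2→auth1→mq2→cache2→web3→auth2→db1→web1
db2→auth1→mq2→cache2→web3→auth2→web1
db2→auth1→mq2→web3→auth2→db1→web1
db2→auth1→mq2→web3→auth2→web1
db2→auth1→web3→auth2→db1→web1
db2→auth1→web3→auth2→web1
db2→db1→auth1→mq2→cache2→web3→auth2→web1
db2→db1→auth1→mq2→web3→auth2→web1
db2→db1→auth1→web3→auth2→web1
db2→db1→web1

10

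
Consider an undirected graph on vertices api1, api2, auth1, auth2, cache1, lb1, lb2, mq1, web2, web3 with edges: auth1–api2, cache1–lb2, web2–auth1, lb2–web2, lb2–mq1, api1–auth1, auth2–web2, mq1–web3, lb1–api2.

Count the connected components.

From api1: component {api1, api2, auth1, auth2, cache1, lb1, lb2, mq1, web2, web3}.
That's 1 component.

1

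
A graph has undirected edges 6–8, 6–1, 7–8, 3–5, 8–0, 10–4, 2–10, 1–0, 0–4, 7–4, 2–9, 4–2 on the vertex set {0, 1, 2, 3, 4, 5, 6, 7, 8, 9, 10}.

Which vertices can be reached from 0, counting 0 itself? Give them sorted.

Start at 0.
Its neighbours: 1, 4, 8.
Then their neighbours: 2, 6, 7, 10.
Then next layer: 9.
Nothing further is reachable.

0, 1, 2, 4, 6, 7, 8, 9, 10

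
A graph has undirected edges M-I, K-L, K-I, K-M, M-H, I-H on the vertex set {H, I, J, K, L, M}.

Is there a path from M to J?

Explore from M.
Distance 1: reach H, I, K.
Distance 2: reach L.
The search is exhausted without reaching J; it lies in a different component.

No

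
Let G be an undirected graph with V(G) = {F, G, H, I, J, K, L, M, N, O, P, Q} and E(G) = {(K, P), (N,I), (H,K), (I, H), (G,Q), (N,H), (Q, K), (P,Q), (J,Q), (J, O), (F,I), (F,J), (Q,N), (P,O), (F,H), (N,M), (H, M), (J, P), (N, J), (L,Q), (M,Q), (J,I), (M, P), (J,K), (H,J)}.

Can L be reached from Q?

Explore from Q.
Distance 1: reach G, J, K, L, M, N, P.
Found L.

Yes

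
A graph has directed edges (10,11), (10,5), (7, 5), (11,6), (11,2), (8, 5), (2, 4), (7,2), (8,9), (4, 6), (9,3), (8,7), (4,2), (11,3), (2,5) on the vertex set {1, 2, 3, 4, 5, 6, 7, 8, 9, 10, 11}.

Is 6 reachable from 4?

Explore from 4.
Distance 1: reach 2, 6.
Found 6.

Yes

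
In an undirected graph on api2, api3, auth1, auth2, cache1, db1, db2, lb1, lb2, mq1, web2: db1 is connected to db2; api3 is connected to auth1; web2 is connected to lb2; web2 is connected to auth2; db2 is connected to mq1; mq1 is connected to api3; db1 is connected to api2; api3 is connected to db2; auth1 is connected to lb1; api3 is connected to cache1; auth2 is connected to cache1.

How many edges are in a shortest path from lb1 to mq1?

Distance 0: lb1.
Distance 1: auth1.
Distance 2: api3.
Distance 3: cache1, db2, mq1 — contains mq1.

3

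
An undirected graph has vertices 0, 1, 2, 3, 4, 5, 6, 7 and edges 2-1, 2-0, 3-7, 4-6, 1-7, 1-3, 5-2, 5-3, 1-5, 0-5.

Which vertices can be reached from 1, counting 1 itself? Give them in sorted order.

0, 1, 2, 3, 5, 7

Start at 1.
Its neighbours: 2, 3, 5, 7.
Then their neighbours: 0.
Nothing further is reachable.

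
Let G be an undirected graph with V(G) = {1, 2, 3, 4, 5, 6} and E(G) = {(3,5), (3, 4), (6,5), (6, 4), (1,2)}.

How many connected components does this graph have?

From 1: component {1, 2}.
From 3: component {3, 4, 5, 6}.
That's 2 components.

2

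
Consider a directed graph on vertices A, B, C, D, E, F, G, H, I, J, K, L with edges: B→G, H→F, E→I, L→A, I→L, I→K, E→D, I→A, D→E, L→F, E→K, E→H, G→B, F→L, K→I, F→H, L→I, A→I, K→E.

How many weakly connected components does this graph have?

4

From A: component {A, D, E, F, H, I, K, L}.
From B: component {B, G}.
From C: component {C}.
From J: component {J}.
That's 4 components.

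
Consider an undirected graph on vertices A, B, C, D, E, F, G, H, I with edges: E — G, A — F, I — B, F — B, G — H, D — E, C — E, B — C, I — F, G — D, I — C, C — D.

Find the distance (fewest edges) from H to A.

Distance 0: H.
Distance 1: G.
Distance 2: D, E.
Distance 3: C.
Distance 4: B, I.
Distance 5: F.
Distance 6: A — contains A.

6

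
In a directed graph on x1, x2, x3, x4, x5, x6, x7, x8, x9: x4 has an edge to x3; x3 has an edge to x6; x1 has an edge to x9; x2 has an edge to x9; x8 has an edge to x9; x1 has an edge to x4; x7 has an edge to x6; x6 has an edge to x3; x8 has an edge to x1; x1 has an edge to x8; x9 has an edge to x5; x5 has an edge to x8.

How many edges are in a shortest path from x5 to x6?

5

Distance 0: x5.
Distance 1: x8.
Distance 2: x1, x9.
Distance 3: x4.
Distance 4: x3.
Distance 5: x6 — contains x6.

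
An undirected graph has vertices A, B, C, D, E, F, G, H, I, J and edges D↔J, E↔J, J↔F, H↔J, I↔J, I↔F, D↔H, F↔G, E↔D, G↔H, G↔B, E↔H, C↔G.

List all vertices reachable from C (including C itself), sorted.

B, C, D, E, F, G, H, I, J

Start at C.
Its neighbours: G.
Then their neighbours: B, F, H.
Then next layer: D, E, I, J.
Nothing further is reachable.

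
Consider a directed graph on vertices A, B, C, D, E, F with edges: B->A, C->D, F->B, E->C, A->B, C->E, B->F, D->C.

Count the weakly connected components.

From A: component {A, B, F}.
From C: component {C, D, E}.
That's 2 components.

2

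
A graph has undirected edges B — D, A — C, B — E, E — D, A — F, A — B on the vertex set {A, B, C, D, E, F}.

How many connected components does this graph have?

1

From A: component {A, B, C, D, E, F}.
That's 1 component.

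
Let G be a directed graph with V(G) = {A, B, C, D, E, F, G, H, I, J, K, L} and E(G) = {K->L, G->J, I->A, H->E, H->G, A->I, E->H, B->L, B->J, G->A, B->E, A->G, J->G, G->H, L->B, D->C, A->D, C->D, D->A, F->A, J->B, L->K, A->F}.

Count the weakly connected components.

From A: component {A, B, C, D, E, F, G, H, I, J, K, L}.
That's 1 component.

1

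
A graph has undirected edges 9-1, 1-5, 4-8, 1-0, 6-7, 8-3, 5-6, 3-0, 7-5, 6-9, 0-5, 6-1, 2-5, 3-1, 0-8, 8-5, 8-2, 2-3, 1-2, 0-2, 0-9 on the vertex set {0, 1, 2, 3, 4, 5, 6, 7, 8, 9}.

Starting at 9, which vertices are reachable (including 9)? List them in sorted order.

Start at 9.
Its neighbours: 0, 1, 6.
Then their neighbours: 2, 3, 5, 7, 8.
Then next layer: 4.
Every vertex is now reached.

0, 1, 2, 3, 4, 5, 6, 7, 8, 9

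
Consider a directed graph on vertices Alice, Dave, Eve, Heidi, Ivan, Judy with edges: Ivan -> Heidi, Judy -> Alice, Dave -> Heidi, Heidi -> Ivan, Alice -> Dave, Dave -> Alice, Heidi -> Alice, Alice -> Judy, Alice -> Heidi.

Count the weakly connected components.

From Alice: component {Alice, Dave, Heidi, Ivan, Judy}.
From Eve: component {Eve}.
That's 2 components.

2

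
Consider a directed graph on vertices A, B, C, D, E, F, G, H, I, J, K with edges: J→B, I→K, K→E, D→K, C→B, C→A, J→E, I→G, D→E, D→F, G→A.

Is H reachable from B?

B has no outgoing edges, so nothing is reachable from it.

No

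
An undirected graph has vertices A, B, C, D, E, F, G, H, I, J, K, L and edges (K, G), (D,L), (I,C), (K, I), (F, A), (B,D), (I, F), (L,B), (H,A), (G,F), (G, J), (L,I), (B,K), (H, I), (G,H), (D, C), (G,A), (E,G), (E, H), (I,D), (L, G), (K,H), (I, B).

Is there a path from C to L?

Yes

Explore from C.
Distance 1: reach D, I.
Distance 2: reach B, F, H, K, L.
Found L.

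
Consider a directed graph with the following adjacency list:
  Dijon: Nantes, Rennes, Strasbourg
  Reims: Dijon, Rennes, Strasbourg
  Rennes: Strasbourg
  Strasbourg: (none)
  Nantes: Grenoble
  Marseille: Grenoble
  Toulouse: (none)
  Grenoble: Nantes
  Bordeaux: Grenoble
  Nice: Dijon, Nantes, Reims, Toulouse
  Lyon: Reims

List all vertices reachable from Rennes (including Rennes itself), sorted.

Rennes, Strasbourg

Start at Rennes.
Its neighbours: Strasbourg.
Nothing further is reachable.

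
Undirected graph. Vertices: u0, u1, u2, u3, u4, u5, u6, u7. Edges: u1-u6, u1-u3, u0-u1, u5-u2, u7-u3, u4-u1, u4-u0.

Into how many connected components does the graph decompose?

2

From u0: component {u0, u1, u3, u4, u6, u7}.
From u2: component {u2, u5}.
That's 2 components.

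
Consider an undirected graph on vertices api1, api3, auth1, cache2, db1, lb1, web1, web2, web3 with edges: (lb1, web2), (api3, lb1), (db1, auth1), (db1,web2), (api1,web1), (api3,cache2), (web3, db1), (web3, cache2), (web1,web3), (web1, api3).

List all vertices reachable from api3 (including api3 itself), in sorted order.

api1, api3, auth1, cache2, db1, lb1, web1, web2, web3

Start at api3.
Its neighbours: cache2, lb1, web1.
Then their neighbours: api1, web2, web3.
Then next layer: db1.
Then next layer: auth1.
Every vertex is now reached.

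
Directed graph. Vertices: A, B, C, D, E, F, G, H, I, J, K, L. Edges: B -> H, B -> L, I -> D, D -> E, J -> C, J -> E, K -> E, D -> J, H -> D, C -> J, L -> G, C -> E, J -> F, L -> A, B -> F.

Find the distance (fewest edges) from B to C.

4

Distance 0: B.
Distance 1: F, H, L.
Distance 2: A, D, G.
Distance 3: E, J.
Distance 4: C — contains C.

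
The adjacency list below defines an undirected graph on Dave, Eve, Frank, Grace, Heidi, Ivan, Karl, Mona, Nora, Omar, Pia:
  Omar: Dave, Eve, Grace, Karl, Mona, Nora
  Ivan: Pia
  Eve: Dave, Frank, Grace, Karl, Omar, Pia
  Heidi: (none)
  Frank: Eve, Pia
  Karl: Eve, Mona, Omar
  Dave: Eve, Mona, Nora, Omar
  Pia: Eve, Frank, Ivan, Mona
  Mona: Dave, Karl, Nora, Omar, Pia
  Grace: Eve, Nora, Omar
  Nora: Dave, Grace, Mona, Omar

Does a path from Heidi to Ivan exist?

Heidi has no edges, so nothing is reachable from it.

No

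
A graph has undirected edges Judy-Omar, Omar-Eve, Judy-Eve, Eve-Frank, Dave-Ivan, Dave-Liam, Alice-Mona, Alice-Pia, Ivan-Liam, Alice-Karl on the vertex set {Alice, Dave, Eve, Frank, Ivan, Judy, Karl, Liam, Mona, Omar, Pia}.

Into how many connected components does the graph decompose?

3

From Alice: component {Alice, Karl, Mona, Pia}.
From Dave: component {Dave, Ivan, Liam}.
From Eve: component {Eve, Frank, Judy, Omar}.
That's 3 components.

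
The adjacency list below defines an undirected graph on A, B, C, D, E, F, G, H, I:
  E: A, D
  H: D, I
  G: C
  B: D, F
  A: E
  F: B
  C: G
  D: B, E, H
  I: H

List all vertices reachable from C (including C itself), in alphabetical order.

Start at C.
Its neighbours: G.
Nothing further is reachable.

C, G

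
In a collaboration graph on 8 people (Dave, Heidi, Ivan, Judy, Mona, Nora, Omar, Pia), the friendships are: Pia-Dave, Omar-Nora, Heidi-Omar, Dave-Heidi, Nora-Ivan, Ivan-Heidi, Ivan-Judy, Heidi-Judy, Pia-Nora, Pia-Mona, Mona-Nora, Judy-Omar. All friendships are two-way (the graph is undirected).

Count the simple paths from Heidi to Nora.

8

Heidi–Dave–Pia–Mona–Nora
Heidi–Dave–Pia–Nora
Heidi–Ivan–Judy–Omar–Nora
Heidi–Ivan–Nora
Heidi–Judy–Ivan–Nora
Heidi–Judy–Omar–Nora
Heidi–Omar–Judy–Ivan–Nora
Heidi–Omar–Nora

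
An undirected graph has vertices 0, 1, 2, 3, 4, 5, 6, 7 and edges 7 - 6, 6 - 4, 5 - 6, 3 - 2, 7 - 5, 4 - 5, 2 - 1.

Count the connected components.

3

From 0: component {0}.
From 1: component {1, 2, 3}.
From 4: component {4, 5, 6, 7}.
That's 3 components.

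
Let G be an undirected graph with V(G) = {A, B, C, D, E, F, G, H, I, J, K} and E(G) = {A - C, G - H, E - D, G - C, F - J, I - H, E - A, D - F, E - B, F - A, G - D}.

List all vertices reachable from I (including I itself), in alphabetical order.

Start at I.
Its neighbours: H.
Then their neighbours: G.
Then next layer: C, D.
Then next layer: A, E, F.
Then next layer: B, J.
Nothing further is reachable.

A, B, C, D, E, F, G, H, I, J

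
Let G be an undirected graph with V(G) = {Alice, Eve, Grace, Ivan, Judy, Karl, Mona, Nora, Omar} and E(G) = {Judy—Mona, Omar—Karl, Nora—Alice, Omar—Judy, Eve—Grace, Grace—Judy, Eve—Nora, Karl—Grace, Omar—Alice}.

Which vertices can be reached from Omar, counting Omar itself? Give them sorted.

Alice, Eve, Grace, Judy, Karl, Mona, Nora, Omar

Start at Omar.
Its neighbours: Alice, Judy, Karl.
Then their neighbours: Grace, Mona, Nora.
Then next layer: Eve.
Nothing further is reachable.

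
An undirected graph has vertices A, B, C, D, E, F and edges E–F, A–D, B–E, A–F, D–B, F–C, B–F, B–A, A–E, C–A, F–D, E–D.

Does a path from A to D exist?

Explore from A.
Distance 1: reach B, C, D, E, F.
Found D.

Yes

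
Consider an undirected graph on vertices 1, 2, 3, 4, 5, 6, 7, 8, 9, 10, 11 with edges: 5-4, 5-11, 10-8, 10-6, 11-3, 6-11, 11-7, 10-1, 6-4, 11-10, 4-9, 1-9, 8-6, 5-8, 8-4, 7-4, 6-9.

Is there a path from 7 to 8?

Explore from 7.
Distance 1: reach 4, 11.
Distance 2: reach 3, 5, 6, 8, 9, 10.
Found 8.

Yes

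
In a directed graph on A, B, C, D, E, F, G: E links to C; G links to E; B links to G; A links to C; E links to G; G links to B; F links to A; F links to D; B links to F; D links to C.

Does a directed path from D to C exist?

Yes

Explore from D.
Distance 1: reach C.
Found C.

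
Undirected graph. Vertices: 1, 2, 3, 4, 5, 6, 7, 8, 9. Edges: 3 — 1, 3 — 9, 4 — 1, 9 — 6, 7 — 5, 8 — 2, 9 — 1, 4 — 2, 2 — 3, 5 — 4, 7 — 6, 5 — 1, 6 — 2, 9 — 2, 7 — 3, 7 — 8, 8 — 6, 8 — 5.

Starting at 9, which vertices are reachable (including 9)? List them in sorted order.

Start at 9.
Its neighbours: 1, 2, 3, 6.
Then their neighbours: 4, 5, 7, 8.
Every vertex is now reached.

1, 2, 3, 4, 5, 6, 7, 8, 9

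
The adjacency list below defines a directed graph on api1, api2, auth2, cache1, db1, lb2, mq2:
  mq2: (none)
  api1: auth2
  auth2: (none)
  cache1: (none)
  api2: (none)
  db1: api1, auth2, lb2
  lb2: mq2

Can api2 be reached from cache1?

No

cache1 has no outgoing edges, so nothing is reachable from it.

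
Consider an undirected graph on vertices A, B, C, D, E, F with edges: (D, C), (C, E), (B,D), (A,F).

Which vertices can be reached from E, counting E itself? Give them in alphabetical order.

B, C, D, E

Start at E.
Its neighbours: C.
Then their neighbours: D.
Then next layer: B.
Nothing further is reachable.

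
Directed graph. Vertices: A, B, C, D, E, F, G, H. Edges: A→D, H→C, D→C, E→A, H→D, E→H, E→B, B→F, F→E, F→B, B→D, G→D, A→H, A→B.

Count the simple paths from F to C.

F→B→D→C
F→E→A→B→D→C
F→E→A→D→C
F→E→A→H→C
F→E→A→H→D→C
F→E→B→D→C
F→E→H→C
F→E→H→D→C

8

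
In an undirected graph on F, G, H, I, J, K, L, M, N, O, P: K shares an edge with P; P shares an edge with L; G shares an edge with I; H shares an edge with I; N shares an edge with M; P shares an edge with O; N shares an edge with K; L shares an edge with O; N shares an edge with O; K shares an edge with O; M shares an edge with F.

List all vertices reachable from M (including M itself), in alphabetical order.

Start at M.
Its neighbours: F, N.
Then their neighbours: K, O.
Then next layer: L, P.
Nothing further is reachable.

F, K, L, M, N, O, P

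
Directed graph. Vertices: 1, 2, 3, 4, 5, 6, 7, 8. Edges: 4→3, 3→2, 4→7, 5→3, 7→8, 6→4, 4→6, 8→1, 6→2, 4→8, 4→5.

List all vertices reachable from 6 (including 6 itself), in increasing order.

Start at 6.
Its neighbours: 2, 4.
Then their neighbours: 3, 5, 7, 8.
Then next layer: 1.
Every vertex is now reached.

1, 2, 3, 4, 5, 6, 7, 8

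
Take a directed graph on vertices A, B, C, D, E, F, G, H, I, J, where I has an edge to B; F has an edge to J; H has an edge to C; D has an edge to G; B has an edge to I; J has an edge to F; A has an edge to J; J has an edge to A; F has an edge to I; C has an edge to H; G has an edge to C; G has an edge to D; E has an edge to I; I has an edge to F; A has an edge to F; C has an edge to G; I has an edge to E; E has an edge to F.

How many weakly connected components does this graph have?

From A: component {A, B, E, F, I, J}.
From C: component {C, D, G, H}.
That's 2 components.

2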